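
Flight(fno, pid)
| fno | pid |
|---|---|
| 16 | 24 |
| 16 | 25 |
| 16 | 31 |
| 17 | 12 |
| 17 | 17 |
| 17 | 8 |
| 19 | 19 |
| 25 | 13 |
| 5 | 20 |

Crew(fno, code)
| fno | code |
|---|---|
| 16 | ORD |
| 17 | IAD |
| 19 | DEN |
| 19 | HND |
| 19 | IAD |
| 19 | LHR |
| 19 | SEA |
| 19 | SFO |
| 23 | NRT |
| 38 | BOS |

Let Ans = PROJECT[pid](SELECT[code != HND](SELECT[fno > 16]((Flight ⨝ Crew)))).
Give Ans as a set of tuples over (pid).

{12, 17, 19, 8}

Joining Flight and Crew on fno yields {(16, 24, ORD), (16, 25, ORD), (16, 31, ORD), (17, 12, IAD), (17, 17, IAD), (17, 8, IAD), (19, 19, DEN), (19, 19, HND), (19, 19, IAD), (19, 19, LHR), (19, 19, SEA), (19, 19, SFO)}.
Apply σ_{fno > 16}; surviving tuples: {(17, 12, IAD), (17, 17, IAD), (17, 8, IAD), (19, 19, DEN), (19, 19, HND), (19, 19, IAD), (19, 19, LHR), (19, 19, SEA), (19, 19, SFO)}
Apply σ_{code != HND}; surviving tuples: {(17, 12, IAD), (17, 17, IAD), (17, 8, IAD), (19, 19, DEN), (19, 19, IAD), (19, 19, LHR), (19, 19, SEA), (19, 19, SFO)}
π[pid]: project onto (pid) (4 duplicate(s) eliminated) → {12, 17, 19, 8}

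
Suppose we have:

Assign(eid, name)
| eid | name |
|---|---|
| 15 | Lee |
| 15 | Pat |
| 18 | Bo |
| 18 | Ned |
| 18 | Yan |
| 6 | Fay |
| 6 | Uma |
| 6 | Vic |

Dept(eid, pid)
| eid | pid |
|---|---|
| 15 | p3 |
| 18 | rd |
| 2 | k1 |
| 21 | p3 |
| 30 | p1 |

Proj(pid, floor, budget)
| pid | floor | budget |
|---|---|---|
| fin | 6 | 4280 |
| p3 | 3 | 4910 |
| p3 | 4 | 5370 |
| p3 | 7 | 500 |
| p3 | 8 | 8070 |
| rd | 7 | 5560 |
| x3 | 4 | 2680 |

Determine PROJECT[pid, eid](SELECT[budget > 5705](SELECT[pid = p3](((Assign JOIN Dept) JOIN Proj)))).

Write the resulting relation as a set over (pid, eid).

{(p3, 15)}

Assign ⋈ Dept (natural join on eid): {(15, Lee, p3), (15, Pat, p3), (18, Bo, rd), (18, Ned, rd), (18, Yan, rd)}
(Assign JOIN Dept) ⋈ Proj (natural join on pid): {(15, Lee, p3, 3, 4910), (15, Lee, p3, 4, 5370), (15, Lee, p3, 7, 500), (15, Lee, p3, 8, 8070), (15, Pat, p3, 3, 4910), (15, Pat, p3, 4, 5370), (15, Pat, p3, 7, 500), (15, Pat, p3, 8, 8070), (18, Bo, rd, 7, 5560), (18, Ned, rd, 7, 5560), (18, Yan, rd, 7, 5560)}
Apply σ_{pid = p3}; surviving tuples: {(15, Lee, p3, 3, 4910), (15, Lee, p3, 4, 5370), (15, Lee, p3, 7, 500), (15, Lee, p3, 8, 8070), (15, Pat, p3, 3, 4910), (15, Pat, p3, 4, 5370), (15, Pat, p3, 7, 500), (15, Pat, p3, 8, 8070)}
Apply σ_{budget > 5705}; surviving tuples: {(15, Lee, p3, 8, 8070), (15, Pat, p3, 8, 8070)}
π[pid, eid]: project onto (pid, eid) (1 duplicate(s) eliminated) → {(p3, 15)}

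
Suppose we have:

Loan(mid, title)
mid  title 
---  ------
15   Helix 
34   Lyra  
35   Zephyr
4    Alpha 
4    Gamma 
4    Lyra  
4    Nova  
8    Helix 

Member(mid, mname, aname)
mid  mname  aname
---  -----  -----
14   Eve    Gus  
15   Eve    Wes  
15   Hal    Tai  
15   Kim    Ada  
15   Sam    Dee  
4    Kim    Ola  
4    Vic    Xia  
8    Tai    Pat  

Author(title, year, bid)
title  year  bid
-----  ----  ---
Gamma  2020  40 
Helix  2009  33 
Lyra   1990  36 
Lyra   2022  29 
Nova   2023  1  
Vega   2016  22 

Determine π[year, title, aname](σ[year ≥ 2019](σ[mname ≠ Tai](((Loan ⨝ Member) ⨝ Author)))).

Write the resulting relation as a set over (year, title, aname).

{(2020, Gamma, Ola), (2020, Gamma, Xia), (2022, Lyra, Ola), (2022, Lyra, Xia), (2023, Nova, Ola), (2023, Nova, Xia)}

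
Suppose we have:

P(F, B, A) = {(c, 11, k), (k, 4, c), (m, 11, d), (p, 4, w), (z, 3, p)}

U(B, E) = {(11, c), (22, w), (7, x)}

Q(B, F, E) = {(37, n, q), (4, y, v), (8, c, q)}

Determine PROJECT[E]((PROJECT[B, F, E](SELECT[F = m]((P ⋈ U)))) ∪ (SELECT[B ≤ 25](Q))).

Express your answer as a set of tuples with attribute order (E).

Natural join on B: {(c, 11, k, c), (m, 11, d, c)}
Filtering on F = m leaves {(m, 11, d, c)}.
π[B, F, E]: project onto (B, F, E) → {(11, m, c)}
Filtering on B ≤ 25 leaves {(4, y, v), (8, c, q)}.
Union: {(11, m, c)} with {(4, y, v), (8, c, q)} → {(11, m, c), (4, y, v), (8, c, q)}
π[E]: project onto (E) → {c, q, v}

{c, q, v}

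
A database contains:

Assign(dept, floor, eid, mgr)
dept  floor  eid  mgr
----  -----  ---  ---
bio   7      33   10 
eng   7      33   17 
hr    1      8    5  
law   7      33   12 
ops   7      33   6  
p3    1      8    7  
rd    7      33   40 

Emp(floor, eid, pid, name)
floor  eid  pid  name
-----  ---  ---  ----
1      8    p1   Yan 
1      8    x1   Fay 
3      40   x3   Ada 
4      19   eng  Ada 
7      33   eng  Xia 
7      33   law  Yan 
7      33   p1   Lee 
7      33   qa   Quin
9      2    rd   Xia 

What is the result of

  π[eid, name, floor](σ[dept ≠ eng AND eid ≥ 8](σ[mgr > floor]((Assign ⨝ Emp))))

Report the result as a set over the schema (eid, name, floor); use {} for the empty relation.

{(33, Lee, 7), (33, Quin, 7), (33, Xia, 7), (33, Yan, 7), (8, Fay, 1), (8, Yan, 1)}

Natural join on floor, eid: {(bio, 7, 33, 10, eng, Xia), (bio, 7, 33, 10, law, Yan), (bio, 7, 33, 10, p1, Lee), (bio, 7, 33, 10, qa, Quin), (eng, 7, 33, 17, eng, Xia), (eng, 7, 33, 17, law, Yan), (eng, 7, 33, 17, p1, Lee), (eng, 7, 33, 17, qa, Quin), (hr, 1, 8, 5, p1, Yan), (hr, 1, 8, 5, x1, Fay), (law, 7, 33, 12, eng, Xia), (law, 7, 33, 12, law, Yan), (law, 7, 33, 12, p1, Lee), (law, 7, 33, 12, qa, Quin), (ops, 7, 33, 6, eng, Xia), (ops, 7, 33, 6, law, Yan), (ops, 7, 33, 6, p1, Lee), (ops, 7, 33, 6, qa, Quin), (p3, 1, 8, 7, p1, Yan), (p3, 1, 8, 7, x1, Fay), (rd, 7, 33, 40, eng, Xia), (rd, 7, 33, 40, law, Yan), (rd, 7, 33, 40, p1, Lee), (rd, 7, 33, 40, qa, Quin)}
σ[mgr > floor]: keep tuples satisfying mgr > floor → {(bio, 7, 33, 10, eng, Xia), (bio, 7, 33, 10, law, Yan), (bio, 7, 33, 10, p1, Lee), (bio, 7, 33, 10, qa, Quin), (eng, 7, 33, 17, eng, Xia), (eng, 7, 33, 17, law, Yan), (eng, 7, 33, 17, p1, Lee), (eng, 7, 33, 17, qa, Quin), (hr, 1, 8, 5, p1, Yan), (hr, 1, 8, 5, x1, Fay), (law, 7, 33, 12, eng, Xia), (law, 7, 33, 12, law, Yan), (law, 7, 33, 12, p1, Lee), (law, 7, 33, 12, qa, Quin), (p3, 1, 8, 7, p1, Yan), (p3, 1, 8, 7, x1, Fay), (rd, 7, 33, 40, eng, Xia), (rd, 7, 33, 40, law, Yan), (rd, 7, 33, 40, p1, Lee), (rd, 7, 33, 40, qa, Quin)}
σ[dept ≠ eng AND eid ≥ 8]: keep tuples satisfying dept ≠ eng AND eid ≥ 8 → {(bio, 7, 33, 10, eng, Xia), (bio, 7, 33, 10, law, Yan), (bio, 7, 33, 10, p1, Lee), (bio, 7, 33, 10, qa, Quin), (hr, 1, 8, 5, p1, Yan), (hr, 1, 8, 5, x1, Fay), (law, 7, 33, 12, eng, Xia), (law, 7, 33, 12, law, Yan), (law, 7, 33, 12, p1, Lee), (law, 7, 33, 12, qa, Quin), (p3, 1, 8, 7, p1, Yan), (p3, 1, 8, 7, x1, Fay), (rd, 7, 33, 40, eng, Xia), (rd, 7, 33, 40, law, Yan), (rd, 7, 33, 40, p1, Lee), (rd, 7, 33, 40, qa, Quin)}
π[eid, name, floor]: project onto (eid, name, floor) (10 duplicate(s) eliminated) → {(33, Lee, 7), (33, Quin, 7), (33, Xia, 7), (33, Yan, 7), (8, Fay, 1), (8, Yan, 1)}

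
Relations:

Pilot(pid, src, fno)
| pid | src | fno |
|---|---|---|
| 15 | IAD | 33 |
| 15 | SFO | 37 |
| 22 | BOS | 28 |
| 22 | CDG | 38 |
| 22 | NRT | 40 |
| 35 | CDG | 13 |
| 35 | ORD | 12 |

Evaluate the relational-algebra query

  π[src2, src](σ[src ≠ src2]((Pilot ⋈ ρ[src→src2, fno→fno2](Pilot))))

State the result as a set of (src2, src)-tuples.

{(BOS, CDG), (BOS, NRT), (CDG, BOS), (CDG, NRT), (CDG, ORD), (IAD, SFO), (NRT, BOS), (NRT, CDG), (ORD, CDG), (SFO, IAD)}

ρ[src→src2, fno→fno2]: schema becomes (pid, src2, fno2); tuples unchanged.
Pilot ⋈ ρ[src→src2, fno→fno2](Pilot) (natural join on pid): {(15, IAD, 33, IAD, 33), (15, IAD, 33, SFO, 37), (15, SFO, 37, IAD, 33), (15, SFO, 37, SFO, 37), (22, BOS, 28, BOS, 28), (22, BOS, 28, CDG, 38), (22, BOS, 28, NRT, 40), (22, CDG, 38, BOS, 28), (22, CDG, 38, CDG, 38), (22, CDG, 38, NRT, 40), (22, NRT, 40, BOS, 28), (22, NRT, 40, CDG, 38), (22, NRT, 40, NRT, 40), (35, CDG, 13, CDG, 13), (35, CDG, 13, ORD, 12), (35, ORD, 12, CDG, 13), (35, ORD, 12, ORD, 12)}
Selection src ≠ src2: {(15, IAD, 33, SFO, 37), (15, SFO, 37, IAD, 33), (22, BOS, 28, CDG, 38), (22, BOS, 28, NRT, 40), (22, CDG, 38, BOS, 28), (22, CDG, 38, NRT, 40), (22, NRT, 40, BOS, 28), (22, NRT, 40, CDG, 38), (35, CDG, 13, ORD, 12), (35, ORD, 12, CDG, 13)}
π[src2, src]: project onto (src2, src) → {(BOS, CDG), (BOS, NRT), (CDG, BOS), (CDG, NRT), (CDG, ORD), (IAD, SFO), (NRT, BOS), (NRT, CDG), (ORD, CDG), (SFO, IAD)}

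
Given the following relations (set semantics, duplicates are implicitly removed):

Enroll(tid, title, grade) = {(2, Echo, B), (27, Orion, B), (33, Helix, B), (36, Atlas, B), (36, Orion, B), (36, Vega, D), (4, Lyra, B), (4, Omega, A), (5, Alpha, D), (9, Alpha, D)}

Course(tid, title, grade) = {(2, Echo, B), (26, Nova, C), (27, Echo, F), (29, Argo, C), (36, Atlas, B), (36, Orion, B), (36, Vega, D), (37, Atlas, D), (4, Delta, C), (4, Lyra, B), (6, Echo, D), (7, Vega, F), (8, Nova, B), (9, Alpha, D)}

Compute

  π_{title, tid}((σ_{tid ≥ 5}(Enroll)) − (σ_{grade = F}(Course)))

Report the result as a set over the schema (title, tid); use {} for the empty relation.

σ[tid ≥ 5]: keep tuples satisfying tid ≥ 5 → {(27, Orion, B), (33, Helix, B), (36, Atlas, B), (36, Orion, B), (36, Vega, D), (5, Alpha, D), (9, Alpha, D)}
σ[grade = F]: keep tuples satisfying grade = F → {(27, Echo, F), (7, Vega, F)}
Taking the difference: {(27, Orion, B), (33, Helix, B), (36, Atlas, B), (36, Orion, B), (36, Vega, D), (5, Alpha, D), (9, Alpha, D)}
Keep only column(s) title, tid: {(Alpha, 5), (Alpha, 9), (Atlas, 36), (Helix, 33), (Orion, 27), (Orion, 36), (Vega, 36)}

{(Alpha, 5), (Alpha, 9), (Atlas, 36), (Helix, 33), (Orion, 27), (Orion, 36), (Vega, 36)}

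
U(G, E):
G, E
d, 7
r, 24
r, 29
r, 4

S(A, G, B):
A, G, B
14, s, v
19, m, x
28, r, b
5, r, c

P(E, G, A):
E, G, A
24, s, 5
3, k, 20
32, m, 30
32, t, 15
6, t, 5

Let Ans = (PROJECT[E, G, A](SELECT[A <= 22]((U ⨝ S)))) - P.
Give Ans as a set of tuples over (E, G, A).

{(24, r, 5), (29, r, 5), (4, r, 5)}

U ⋈ S (natural join on G): {(r, 24, 28, b), (r, 24, 5, c), (r, 29, 28, b), (r, 29, 5, c), (r, 4, 28, b), (r, 4, 5, c)}
Selection A <= 22: {(r, 24, 5, c), (r, 29, 5, c), (r, 4, 5, c)}
Keep only column(s) E, G, A: {(24, r, 5), (29, r, 5), (4, r, 5)}
Difference: {(24, r, 5), (29, r, 5), (4, r, 5)} with {(24, s, 5), (3, k, 20), (32, m, 30), (32, t, 15), (6, t, 5)} → {(24, r, 5), (29, r, 5), (4, r, 5)}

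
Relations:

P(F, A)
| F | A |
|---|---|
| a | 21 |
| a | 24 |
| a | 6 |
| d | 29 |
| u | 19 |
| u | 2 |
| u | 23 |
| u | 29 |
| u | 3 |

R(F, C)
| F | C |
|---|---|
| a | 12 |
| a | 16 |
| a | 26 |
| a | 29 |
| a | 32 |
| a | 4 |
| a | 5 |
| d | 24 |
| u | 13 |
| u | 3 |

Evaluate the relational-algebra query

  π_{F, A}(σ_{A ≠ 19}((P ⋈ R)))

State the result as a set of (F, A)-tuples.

Natural join on F: {(a, 21, 12), (a, 21, 16), (a, 21, 26), (a, 21, 29), (a, 21, 32), (a, 21, 4), (a, 21, 5), (a, 24, 12), (a, 24, 16), (a, 24, 26), (a, 24, 29), (a, 24, 32), (a, 24, 4), (a, 24, 5), (a, 6, 12), (a, 6, 16), (a, 6, 26), (a, 6, 29), (a, 6, 32), (a, 6, 4), (a, 6, 5), (d, 29, 24), (u, 19, 13), (u, 19, 3), (u, 2, 13), (u, 2, 3), (u, 23, 13), (u, 23, 3), (u, 29, 13), (u, 29, 3), (u, 3, 13), (u, 3, 3)}
σ[A ≠ 19]: keep tuples satisfying A ≠ 19 → {(a, 21, 12), (a, 21, 16), (a, 21, 26), (a, 21, 29), (a, 21, 32), (a, 21, 4), (a, 21, 5), (a, 24, 12), (a, 24, 16), (a, 24, 26), (a, 24, 29), (a, 24, 32), (a, 24, 4), (a, 24, 5), (a, 6, 12), (a, 6, 16), (a, 6, 26), (a, 6, 29), (a, 6, 32), (a, 6, 4), (a, 6, 5), (d, 29, 24), (u, 2, 13), (u, 2, 3), (u, 23, 13), (u, 23, 3), (u, 29, 13), (u, 29, 3), (u, 3, 13), (u, 3, 3)}
Projecting to F, A (22 duplicate(s) eliminated): {(a, 21), (a, 24), (a, 6), (d, 29), (u, 2), (u, 23), (u, 29), (u, 3)}

{(a, 21), (a, 24), (a, 6), (d, 29), (u, 2), (u, 23), (u, 29), (u, 3)}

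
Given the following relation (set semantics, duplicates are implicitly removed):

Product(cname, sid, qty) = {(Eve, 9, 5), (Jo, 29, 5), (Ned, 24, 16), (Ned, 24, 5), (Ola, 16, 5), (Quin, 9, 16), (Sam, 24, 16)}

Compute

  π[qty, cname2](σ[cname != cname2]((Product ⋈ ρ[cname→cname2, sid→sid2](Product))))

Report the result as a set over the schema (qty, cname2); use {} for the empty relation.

ρ[cname→cname2, sid→sid2]: schema becomes (cname2, sid2, qty); tuples unchanged.
Product ⋈ ρ[cname→cname2, sid→sid2](Product) (natural join on qty): {(Eve, 9, 5, Eve, 9), (Eve, 9, 5, Jo, 29), (Eve, 9, 5, Ned, 24), (Eve, 9, 5, Ola, 16), (Jo, 29, 5, Eve, 9), (Jo, 29, 5, Jo, 29), (Jo, 29, 5, Ned, 24), (Jo, 29, 5, Ola, 16), (Ned, 24, 16, Ned, 24), (Ned, 24, 16, Quin, 9), (Ned, 24, 16, Sam, 24), (Ned, 24, 5, Eve, 9), (Ned, 24, 5, Jo, 29), (Ned, 24, 5, Ned, 24), (Ned, 24, 5, Ola, 16), (Ola, 16, 5, Eve, 9), (Ola, 16, 5, Jo, 29), (Ola, 16, 5, Ned, 24), (Ola, 16, 5, Ola, 16), (Quin, 9, 16, Ned, 24), (Quin, 9, 16, Quin, 9), (Quin, 9, 16, Sam, 24), (Sam, 24, 16, Ned, 24), (Sam, 24, 16, Quin, 9), (Sam, 24, 16, Sam, 24)}
Apply σ_{cname != cname2}; surviving tuples: {(Eve, 9, 5, Jo, 29), (Eve, 9, 5, Ned, 24), (Eve, 9, 5, Ola, 16), (Jo, 29, 5, Eve, 9), (Jo, 29, 5, Ned, 24), (Jo, 29, 5, Ola, 16), (Ned, 24, 16, Quin, 9), (Ned, 24, 16, Sam, 24), (Ned, 24, 5, Eve, 9), (Ned, 24, 5, Jo, 29), (Ned, 24, 5, Ola, 16), (Ola, 16, 5, Eve, 9), (Ola, 16, 5, Jo, 29), (Ola, 16, 5, Ned, 24), (Quin, 9, 16, Ned, 24), (Quin, 9, 16, Sam, 24), (Sam, 24, 16, Ned, 24), (Sam, 24, 16, Quin, 9)}
π_{qty, cname2} gives {(16, Ned), (16, Quin), (16, Sam), (5, Eve), (5, Jo), (5, Ned), (5, Ola)} (11 duplicate(s) eliminated).

{(16, Ned), (16, Quin), (16, Sam), (5, Eve), (5, Jo), (5, Ned), (5, Ola)}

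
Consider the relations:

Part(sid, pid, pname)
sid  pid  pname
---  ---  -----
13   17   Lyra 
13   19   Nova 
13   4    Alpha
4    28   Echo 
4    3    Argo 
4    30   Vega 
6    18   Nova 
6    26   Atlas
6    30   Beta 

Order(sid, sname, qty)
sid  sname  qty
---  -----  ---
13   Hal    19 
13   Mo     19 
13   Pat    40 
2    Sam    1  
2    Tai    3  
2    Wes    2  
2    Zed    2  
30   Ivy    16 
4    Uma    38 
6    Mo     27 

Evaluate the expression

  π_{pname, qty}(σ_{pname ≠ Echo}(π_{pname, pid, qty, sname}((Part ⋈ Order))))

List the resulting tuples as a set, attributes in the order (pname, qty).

{(Alpha, 19), (Alpha, 40), (Argo, 38), (Atlas, 27), (Beta, 27), (Lyra, 19), (Lyra, 40), (Nova, 19), (Nova, 27), (Nova, 40), (Vega, 38)}

Joining Part and Order on sid yields {(13, 17, Lyra, Hal, 19), (13, 17, Lyra, Mo, 19), (13, 17, Lyra, Pat, 40), (13, 19, Nova, Hal, 19), (13, 19, Nova, Mo, 19), (13, 19, Nova, Pat, 40), (13, 4, Alpha, Hal, 19), (13, 4, Alpha, Mo, 19), (13, 4, Alpha, Pat, 40), (4, 28, Echo, Uma, 38), (4, 3, Argo, Uma, 38), (4, 30, Vega, Uma, 38), (6, 18, Nova, Mo, 27), (6, 26, Atlas, Mo, 27), (6, 30, Beta, Mo, 27)}.
Keep only column(s) pname, pid, qty, sname: {(Alpha, 4, 19, Hal), (Alpha, 4, 19, Mo), (Alpha, 4, 40, Pat), (Argo, 3, 38, Uma), (Atlas, 26, 27, Mo), (Beta, 30, 27, Mo), (Echo, 28, 38, Uma), (Lyra, 17, 19, Hal), (Lyra, 17, 19, Mo), (Lyra, 17, 40, Pat), (Nova, 18, 27, Mo), (Nova, 19, 19, Hal), (Nova, 19, 19, Mo), (Nova, 19, 40, Pat), (Vega, 30, 38, Uma)}
Filtering on pname ≠ Echo leaves {(Alpha, 4, 19, Hal), (Alpha, 4, 19, Mo), (Alpha, 4, 40, Pat), (Argo, 3, 38, Uma), (Atlas, 26, 27, Mo), (Beta, 30, 27, Mo), (Lyra, 17, 19, Hal), (Lyra, 17, 19, Mo), (Lyra, 17, 40, Pat), (Nova, 18, 27, Mo), (Nova, 19, 19, Hal), (Nova, 19, 19, Mo), (Nova, 19, 40, Pat), (Vega, 30, 38, Uma)}.
Keep only column(s) pname, qty (3 duplicate(s) eliminated): {(Alpha, 19), (Alpha, 40), (Argo, 38), (Atlas, 27), (Beta, 27), (Lyra, 19), (Lyra, 40), (Nova, 19), (Nova, 27), (Nova, 40), (Vega, 38)}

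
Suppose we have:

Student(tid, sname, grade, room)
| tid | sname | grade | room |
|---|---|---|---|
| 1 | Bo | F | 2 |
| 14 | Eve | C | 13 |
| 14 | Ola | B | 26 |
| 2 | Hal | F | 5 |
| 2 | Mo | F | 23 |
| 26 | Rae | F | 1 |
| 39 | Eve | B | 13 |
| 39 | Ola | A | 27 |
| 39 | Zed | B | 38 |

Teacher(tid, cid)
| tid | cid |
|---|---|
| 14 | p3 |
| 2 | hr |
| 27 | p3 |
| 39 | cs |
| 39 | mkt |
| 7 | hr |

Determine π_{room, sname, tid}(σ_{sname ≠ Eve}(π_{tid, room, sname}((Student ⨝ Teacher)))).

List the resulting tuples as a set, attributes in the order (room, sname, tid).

Natural join on tid: {(14, Eve, C, 13, p3), (14, Ola, B, 26, p3), (2, Hal, F, 5, hr), (2, Mo, F, 23, hr), (39, Eve, B, 13, cs), (39, Eve, B, 13, mkt), (39, Ola, A, 27, cs), (39, Ola, A, 27, mkt), (39, Zed, B, 38, cs), (39, Zed, B, 38, mkt)}
π[tid, room, sname]: project onto (tid, room, sname) (3 duplicate(s) eliminated) → {(14, 13, Eve), (14, 26, Ola), (2, 23, Mo), (2, 5, Hal), (39, 13, Eve), (39, 27, Ola), (39, 38, Zed)}
Apply σ_{sname ≠ Eve}; surviving tuples: {(14, 26, Ola), (2, 23, Mo), (2, 5, Hal), (39, 27, Ola), (39, 38, Zed)}
π[room, sname, tid]: project onto (room, sname, tid) → {(23, Mo, 2), (26, Ola, 14), (27, Ola, 39), (38, Zed, 39), (5, Hal, 2)}

{(23, Mo, 2), (26, Ola, 14), (27, Ola, 39), (38, Zed, 39), (5, Hal, 2)}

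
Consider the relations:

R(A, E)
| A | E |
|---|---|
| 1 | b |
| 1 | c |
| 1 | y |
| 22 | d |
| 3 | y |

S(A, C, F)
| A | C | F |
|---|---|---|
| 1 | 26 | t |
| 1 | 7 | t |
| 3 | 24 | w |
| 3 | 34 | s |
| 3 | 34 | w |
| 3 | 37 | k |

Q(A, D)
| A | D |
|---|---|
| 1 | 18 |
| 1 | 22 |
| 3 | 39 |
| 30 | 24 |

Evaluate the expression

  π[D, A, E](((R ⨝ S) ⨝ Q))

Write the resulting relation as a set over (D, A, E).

Natural join on A: {(1, b, 26, t), (1, b, 7, t), (1, c, 26, t), (1, c, 7, t), (1, y, 26, t), (1, y, 7, t), (3, y, 24, w), (3, y, 34, s), (3, y, 34, w), (3, y, 37, k)}
Natural join on A: {(1, b, 26, t, 18), (1, b, 26, t, 22), (1, b, 7, t, 18), (1, b, 7, t, 22), (1, c, 26, t, 18), (1, c, 26, t, 22), (1, c, 7, t, 18), (1, c, 7, t, 22), (1, y, 26, t, 18), (1, y, 26, t, 22), (1, y, 7, t, 18), (1, y, 7, t, 22), (3, y, 24, w, 39), (3, y, 34, s, 39), (3, y, 34, w, 39), (3, y, 37, k, 39)}
π[D, A, E]: project onto (D, A, E) (9 duplicate(s) eliminated) → {(18, 1, b), (18, 1, c), (18, 1, y), (22, 1, b), (22, 1, c), (22, 1, y), (39, 3, y)}

{(18, 1, b), (18, 1, c), (18, 1, y), (22, 1, b), (22, 1, c), (22, 1, y), (39, 3, y)}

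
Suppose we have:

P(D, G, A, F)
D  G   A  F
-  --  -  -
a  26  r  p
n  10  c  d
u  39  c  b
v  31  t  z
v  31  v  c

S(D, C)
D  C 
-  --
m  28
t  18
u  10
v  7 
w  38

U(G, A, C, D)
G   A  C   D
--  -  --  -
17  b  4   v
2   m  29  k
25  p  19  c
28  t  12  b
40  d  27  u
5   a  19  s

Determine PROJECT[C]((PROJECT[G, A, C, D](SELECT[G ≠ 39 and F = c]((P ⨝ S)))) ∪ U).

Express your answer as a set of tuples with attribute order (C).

Joining P and S on D yields {(u, 39, c, b, 10), (v, 31, t, z, 7), (v, 31, v, c, 7)}.
Filtering on G ≠ 39 and F = c leaves {(v, 31, v, c, 7)}.
Keep only column(s) G, A, C, D: {(31, v, 7, v)}
Taking the union: {(17, b, 4, v), (2, m, 29, k), (25, p, 19, c), (28, t, 12, b), (31, v, 7, v), (40, d, 27, u), (5, a, 19, s)}
Keep only column(s) C (1 duplicate(s) eliminated): {12, 19, 27, 29, 4, 7}

{12, 19, 27, 29, 4, 7}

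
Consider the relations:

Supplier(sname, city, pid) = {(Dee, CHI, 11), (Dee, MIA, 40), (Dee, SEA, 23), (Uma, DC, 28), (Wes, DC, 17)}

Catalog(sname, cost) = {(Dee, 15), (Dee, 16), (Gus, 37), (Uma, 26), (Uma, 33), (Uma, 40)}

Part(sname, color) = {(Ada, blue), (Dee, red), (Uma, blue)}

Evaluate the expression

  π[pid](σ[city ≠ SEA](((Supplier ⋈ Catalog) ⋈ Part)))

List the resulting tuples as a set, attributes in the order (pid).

Joining Supplier and Catalog on sname yields {(Dee, CHI, 11, 15), (Dee, CHI, 11, 16), (Dee, MIA, 40, 15), (Dee, MIA, 40, 16), (Dee, SEA, 23, 15), (Dee, SEA, 23, 16), (Uma, DC, 28, 26), (Uma, DC, 28, 33), (Uma, DC, 28, 40)}.
Joining (Supplier ⋈ Catalog) and Part on sname yields {(Dee, CHI, 11, 15, red), (Dee, CHI, 11, 16, red), (Dee, MIA, 40, 15, red), (Dee, MIA, 40, 16, red), (Dee, SEA, 23, 15, red), (Dee, SEA, 23, 16, red), (Uma, DC, 28, 26, blue), (Uma, DC, 28, 33, blue), (Uma, DC, 28, 40, blue)}.
Filtering on city ≠ SEA leaves {(Dee, CHI, 11, 15, red), (Dee, CHI, 11, 16, red), (Dee, MIA, 40, 15, red), (Dee, MIA, 40, 16, red), (Uma, DC, 28, 26, blue), (Uma, DC, 28, 33, blue), (Uma, DC, 28, 40, blue)}.
Projecting to pid (4 duplicate(s) eliminated): {11, 28, 40}

{11, 28, 40}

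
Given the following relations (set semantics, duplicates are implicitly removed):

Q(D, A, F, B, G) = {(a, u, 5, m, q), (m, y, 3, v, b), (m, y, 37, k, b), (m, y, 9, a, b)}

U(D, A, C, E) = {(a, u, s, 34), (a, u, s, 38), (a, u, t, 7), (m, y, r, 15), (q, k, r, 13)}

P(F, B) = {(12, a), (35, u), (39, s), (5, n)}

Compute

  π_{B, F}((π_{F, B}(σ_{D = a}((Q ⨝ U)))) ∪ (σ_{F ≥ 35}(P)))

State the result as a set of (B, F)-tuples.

{(m, 5), (s, 39), (u, 35)}

Joining Q and U on D, A yields {(a, u, 5, m, q, s, 34), (a, u, 5, m, q, s, 38), (a, u, 5, m, q, t, 7), (m, y, 3, v, b, r, 15), (m, y, 37, k, b, r, 15), (m, y, 9, a, b, r, 15)}.
Filtering on D = a leaves {(a, u, 5, m, q, s, 34), (a, u, 5, m, q, s, 38), (a, u, 5, m, q, t, 7)}.
π_{F, B} gives {(5, m)} (2 duplicate(s) eliminated).
Filtering on F ≥ 35 leaves {(35, u), (39, s)}.
Taking the union: {(35, u), (39, s), (5, m)}
π_{B, F} gives {(m, 5), (s, 39), (u, 35)}.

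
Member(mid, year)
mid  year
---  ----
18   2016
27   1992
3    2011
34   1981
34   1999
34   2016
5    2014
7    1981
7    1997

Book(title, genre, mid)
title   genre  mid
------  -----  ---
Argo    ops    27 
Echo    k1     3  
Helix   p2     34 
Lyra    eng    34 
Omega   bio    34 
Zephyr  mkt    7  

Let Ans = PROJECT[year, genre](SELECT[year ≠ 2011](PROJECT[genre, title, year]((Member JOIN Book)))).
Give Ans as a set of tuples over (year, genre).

Natural join on mid: {(27, 1992, Argo, ops), (3, 2011, Echo, k1), (34, 1981, Helix, p2), (34, 1981, Lyra, eng), (34, 1981, Omega, bio), (34, 1999, Helix, p2), (34, 1999, Lyra, eng), (34, 1999, Omega, bio), (34, 2016, Helix, p2), (34, 2016, Lyra, eng), (34, 2016, Omega, bio), (7, 1981, Zephyr, mkt), (7, 1997, Zephyr, mkt)}
Keep only column(s) genre, title, year: {(bio, Omega, 1981), (bio, Omega, 1999), (bio, Omega, 2016), (eng, Lyra, 1981), (eng, Lyra, 1999), (eng, Lyra, 2016), (k1, Echo, 2011), (mkt, Zephyr, 1981), (mkt, Zephyr, 1997), (ops, Argo, 1992), (p2, Helix, 1981), (p2, Helix, 1999), (p2, Helix, 2016)}
Apply σ_{year ≠ 2011}; surviving tuples: {(bio, Omega, 1981), (bio, Omega, 1999), (bio, Omega, 2016), (eng, Lyra, 1981), (eng, Lyra, 1999), (eng, Lyra, 2016), (mkt, Zephyr, 1981), (mkt, Zephyr, 1997), (ops, Argo, 1992), (p2, Helix, 1981), (p2, Helix, 1999), (p2, Helix, 2016)}
Keep only column(s) year, genre: {(1981, bio), (1981, eng), (1981, mkt), (1981, p2), (1992, ops), (1997, mkt), (1999, bio), (1999, eng), (1999, p2), (2016, bio), (2016, eng), (2016, p2)}

{(1981, bio), (1981, eng), (1981, mkt), (1981, p2), (1992, ops), (1997, mkt), (1999, bio), (1999, eng), (1999, p2), (2016, bio), (2016, eng), (2016, p2)}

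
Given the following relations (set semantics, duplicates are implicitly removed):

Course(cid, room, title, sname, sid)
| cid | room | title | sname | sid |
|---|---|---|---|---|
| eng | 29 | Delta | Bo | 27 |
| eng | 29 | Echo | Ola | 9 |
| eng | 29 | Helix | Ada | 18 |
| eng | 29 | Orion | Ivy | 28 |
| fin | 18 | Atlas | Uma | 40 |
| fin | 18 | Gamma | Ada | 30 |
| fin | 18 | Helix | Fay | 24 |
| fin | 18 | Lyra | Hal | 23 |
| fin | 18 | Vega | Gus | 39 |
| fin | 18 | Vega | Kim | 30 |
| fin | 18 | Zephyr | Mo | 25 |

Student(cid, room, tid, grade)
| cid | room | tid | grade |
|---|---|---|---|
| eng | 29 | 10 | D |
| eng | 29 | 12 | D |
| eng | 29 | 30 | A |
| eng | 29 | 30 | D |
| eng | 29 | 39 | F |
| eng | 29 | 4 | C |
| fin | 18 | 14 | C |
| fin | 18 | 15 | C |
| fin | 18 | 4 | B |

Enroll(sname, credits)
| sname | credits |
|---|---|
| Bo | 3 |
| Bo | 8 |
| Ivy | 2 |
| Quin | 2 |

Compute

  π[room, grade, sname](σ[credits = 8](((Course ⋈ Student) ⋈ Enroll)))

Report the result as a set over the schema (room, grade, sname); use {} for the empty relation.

{(29, A, Bo), (29, C, Bo), (29, D, Bo), (29, F, Bo)}

Natural join on cid, room: {(eng, 29, Delta, Bo, 27, 10, D), (eng, 29, Delta, Bo, 27, 12, D), (eng, 29, Delta, Bo, 27, 30, A), (eng, 29, Delta, Bo, 27, 30, D), (eng, 29, Delta, Bo, 27, 39, F), (eng, 29, Delta, Bo, 27, 4, C), (eng, 29, Echo, Ola, 9, 10, D), (eng, 29, Echo, Ola, 9, 12, D), (eng, 29, Echo, Ola, 9, 30, A), (eng, 29, Echo, Ola, 9, 30, D), (eng, 29, Echo, Ola, 9, 39, F), (eng, 29, Echo, Ola, 9, 4, C), (eng, 29, Helix, Ada, 18, 10, D), (eng, 29, Helix, Ada, 18, 12, D), (eng, 29, Helix, Ada, 18, 30, A), (eng, 29, Helix, Ada, 18, 30, D), (eng, 29, Helix, Ada, 18, 39, F), (eng, 29, Helix, Ada, 18, 4, C), (eng, 29, Orion, Ivy, 28, 10, D), (eng, 29, Orion, Ivy, 28, 12, D), (eng, 29, Orion, Ivy, 28, 30, A), (eng, 29, Orion, Ivy, 28, 30, D), (eng, 29, Orion, Ivy, 28, 39, F), (eng, 29, Orion, Ivy, 28, 4, C), (fin, 18, Atlas, Uma, 40, 14, C), (fin, 18, Atlas, Uma, 40, 15, C), (fin, 18, Atlas, Uma, 40, 4, B), (fin, 18, Gamma, Ada, 30, 14, C), (fin, 18, Gamma, Ada, 30, 15, C), (fin, 18, Gamma, Ada, 30, 4, B), (fin, 18, Helix, Fay, 24, 14, C), (fin, 18, Helix, Fay, 24, 15, C), (fin, 18, Helix, Fay, 24, 4, B), (fin, 18, Lyra, Hal, 23, 14, C), (fin, 18, Lyra, Hal, 23, 15, C), (fin, 18, Lyra, Hal, 23, 4, B), (fin, 18, Vega, Gus, 39, 14, C), (fin, 18, Vega, Gus, 39, 15, C), (fin, 18, Vega, Gus, 39, 4, B), (fin, 18, Vega, Kim, 30, 14, C), (fin, 18, Vega, Kim, 30, 15, C), (fin, 18, Vega, Kim, 30, 4, B), (fin, 18, Zephyr, Mo, 25, 14, C), (fin, 18, Zephyr, Mo, 25, 15, C), (fin, 18, Zephyr, Mo, 25, 4, B)}
Natural join on sname: {(eng, 29, Delta, Bo, 27, 10, D, 3), (eng, 29, Delta, Bo, 27, 10, D, 8), (eng, 29, Delta, Bo, 27, 12, D, 3), (eng, 29, Delta, Bo, 27, 12, D, 8), (eng, 29, Delta, Bo, 27, 30, A, 3), (eng, 29, Delta, Bo, 27, 30, A, 8), (eng, 29, Delta, Bo, 27, 30, D, 3), (eng, 29, Delta, Bo, 27, 30, D, 8), (eng, 29, Delta, Bo, 27, 39, F, 3), (eng, 29, Delta, Bo, 27, 39, F, 8), (eng, 29, Delta, Bo, 27, 4, C, 3), (eng, 29, Delta, Bo, 27, 4, C, 8), (eng, 29, Orion, Ivy, 28, 10, D, 2), (eng, 29, Orion, Ivy, 28, 12, D, 2), (eng, 29, Orion, Ivy, 28, 30, A, 2), (eng, 29, Orion, Ivy, 28, 30, D, 2), (eng, 29, Orion, Ivy, 28, 39, F, 2), (eng, 29, Orion, Ivy, 28, 4, C, 2)}
σ[credits = 8]: keep tuples satisfying credits = 8 → {(eng, 29, Delta, Bo, 27, 10, D, 8), (eng, 29, Delta, Bo, 27, 12, D, 8), (eng, 29, Delta, Bo, 27, 30, A, 8), (eng, 29, Delta, Bo, 27, 30, D, 8), (eng, 29, Delta, Bo, 27, 39, F, 8), (eng, 29, Delta, Bo, 27, 4, C, 8)}
π_{room, grade, sname} gives {(29, A, Bo), (29, C, Bo), (29, D, Bo), (29, F, Bo)} (2 duplicate(s) eliminated).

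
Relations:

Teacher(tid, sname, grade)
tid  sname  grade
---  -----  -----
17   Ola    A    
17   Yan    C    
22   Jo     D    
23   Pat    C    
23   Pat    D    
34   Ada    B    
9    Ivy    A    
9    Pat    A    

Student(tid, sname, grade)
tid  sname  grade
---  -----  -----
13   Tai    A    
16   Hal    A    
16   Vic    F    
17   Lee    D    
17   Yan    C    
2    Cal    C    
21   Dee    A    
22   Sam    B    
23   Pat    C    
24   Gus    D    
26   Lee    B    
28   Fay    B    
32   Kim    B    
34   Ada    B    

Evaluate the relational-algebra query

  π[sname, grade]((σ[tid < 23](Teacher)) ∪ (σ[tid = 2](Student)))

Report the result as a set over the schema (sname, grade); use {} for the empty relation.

{(Cal, C), (Ivy, A), (Jo, D), (Ola, A), (Pat, A), (Yan, C)}

Filtering on tid < 23 leaves {(17, Ola, A), (17, Yan, C), (22, Jo, D), (9, Ivy, A), (9, Pat, A)}.
Filtering on tid = 2 leaves {(2, Cal, C)}.
Union: {(17, Ola, A), (17, Yan, C), (22, Jo, D), (9, Ivy, A), (9, Pat, A)} with {(2, Cal, C)} → {(17, Ola, A), (17, Yan, C), (2, Cal, C), (22, Jo, D), (9, Ivy, A), (9, Pat, A)}
π[sname, grade]: project onto (sname, grade) → {(Cal, C), (Ivy, A), (Jo, D), (Ola, A), (Pat, A), (Yan, C)}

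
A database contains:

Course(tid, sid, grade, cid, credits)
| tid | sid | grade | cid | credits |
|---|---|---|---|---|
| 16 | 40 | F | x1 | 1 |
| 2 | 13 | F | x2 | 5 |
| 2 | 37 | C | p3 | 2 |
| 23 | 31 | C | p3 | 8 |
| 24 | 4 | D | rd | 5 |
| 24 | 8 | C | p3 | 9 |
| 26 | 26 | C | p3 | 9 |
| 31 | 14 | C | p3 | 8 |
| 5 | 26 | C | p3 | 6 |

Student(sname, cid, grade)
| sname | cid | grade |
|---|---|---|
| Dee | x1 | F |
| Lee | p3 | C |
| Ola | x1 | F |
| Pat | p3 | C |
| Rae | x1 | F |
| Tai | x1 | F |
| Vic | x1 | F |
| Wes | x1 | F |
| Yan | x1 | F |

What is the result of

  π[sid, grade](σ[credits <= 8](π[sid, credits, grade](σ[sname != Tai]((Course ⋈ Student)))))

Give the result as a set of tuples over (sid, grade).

Natural join on grade, cid: {(16, 40, F, x1, 1, Dee), (16, 40, F, x1, 1, Ola), (16, 40, F, x1, 1, Rae), (16, 40, F, x1, 1, Tai), (16, 40, F, x1, 1, Vic), (16, 40, F, x1, 1, Wes), (16, 40, F, x1, 1, Yan), (2, 37, C, p3, 2, Lee), (2, 37, C, p3, 2, Pat), (23, 31, C, p3, 8, Lee), (23, 31, C, p3, 8, Pat), (24, 8, C, p3, 9, Lee), (24, 8, C, p3, 9, Pat), (26, 26, C, p3, 9, Lee), (26, 26, C, p3, 9, Pat), (31, 14, C, p3, 8, Lee), (31, 14, C, p3, 8, Pat), (5, 26, C, p3, 6, Lee), (5, 26, C, p3, 6, Pat)}
σ[sname != Tai]: keep tuples satisfying sname != Tai → {(16, 40, F, x1, 1, Dee), (16, 40, F, x1, 1, Ola), (16, 40, F, x1, 1, Rae), (16, 40, F, x1, 1, Vic), (16, 40, F, x1, 1, Wes), (16, 40, F, x1, 1, Yan), (2, 37, C, p3, 2, Lee), (2, 37, C, p3, 2, Pat), (23, 31, C, p3, 8, Lee), (23, 31, C, p3, 8, Pat), (24, 8, C, p3, 9, Lee), (24, 8, C, p3, 9, Pat), (26, 26, C, p3, 9, Lee), (26, 26, C, p3, 9, Pat), (31, 14, C, p3, 8, Lee), (31, 14, C, p3, 8, Pat), (5, 26, C, p3, 6, Lee), (5, 26, C, p3, 6, Pat)}
Keep only column(s) sid, credits, grade (11 duplicate(s) eliminated): {(14, 8, C), (26, 6, C), (26, 9, C), (31, 8, C), (37, 2, C), (40, 1, F), (8, 9, C)}
σ[credits <= 8]: keep tuples satisfying credits <= 8 → {(14, 8, C), (26, 6, C), (31, 8, C), (37, 2, C), (40, 1, F)}
Keep only column(s) sid, grade: {(14, C), (26, C), (31, C), (37, C), (40, F)}

{(14, C), (26, C), (31, C), (37, C), (40, F)}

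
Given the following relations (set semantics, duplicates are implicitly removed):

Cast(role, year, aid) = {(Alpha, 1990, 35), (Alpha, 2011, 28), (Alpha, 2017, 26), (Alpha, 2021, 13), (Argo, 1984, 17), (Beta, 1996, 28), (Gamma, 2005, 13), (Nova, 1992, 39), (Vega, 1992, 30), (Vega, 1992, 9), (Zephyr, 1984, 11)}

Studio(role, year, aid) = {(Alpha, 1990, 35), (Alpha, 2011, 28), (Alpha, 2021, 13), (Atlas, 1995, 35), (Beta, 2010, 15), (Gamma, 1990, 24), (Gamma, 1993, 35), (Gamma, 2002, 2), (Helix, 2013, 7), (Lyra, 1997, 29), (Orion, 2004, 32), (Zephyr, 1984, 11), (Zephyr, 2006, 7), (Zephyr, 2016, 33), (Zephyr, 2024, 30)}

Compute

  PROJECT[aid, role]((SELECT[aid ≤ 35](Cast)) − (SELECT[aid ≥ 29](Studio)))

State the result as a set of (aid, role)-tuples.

Selection aid ≤ 35: {(Alpha, 1990, 35), (Alpha, 2011, 28), (Alpha, 2017, 26), (Alpha, 2021, 13), (Argo, 1984, 17), (Beta, 1996, 28), (Gamma, 2005, 13), (Vega, 1992, 30), (Vega, 1992, 9), (Zephyr, 1984, 11)}
Selection aid ≥ 29: {(Alpha, 1990, 35), (Atlas, 1995, 35), (Gamma, 1993, 35), (Lyra, 1997, 29), (Orion, 2004, 32), (Zephyr, 2016, 33), (Zephyr, 2024, 30)}
Taking the difference: {(Alpha, 2011, 28), (Alpha, 2017, 26), (Alpha, 2021, 13), (Argo, 1984, 17), (Beta, 1996, 28), (Gamma, 2005, 13), (Vega, 1992, 30), (Vega, 1992, 9), (Zephyr, 1984, 11)}
Projecting to aid, role: {(11, Zephyr), (13, Alpha), (13, Gamma), (17, Argo), (26, Alpha), (28, Alpha), (28, Beta), (30, Vega), (9, Vega)}

{(11, Zephyr), (13, Alpha), (13, Gamma), (17, Argo), (26, Alpha), (28, Alpha), (28, Beta), (30, Vega), (9, Vega)}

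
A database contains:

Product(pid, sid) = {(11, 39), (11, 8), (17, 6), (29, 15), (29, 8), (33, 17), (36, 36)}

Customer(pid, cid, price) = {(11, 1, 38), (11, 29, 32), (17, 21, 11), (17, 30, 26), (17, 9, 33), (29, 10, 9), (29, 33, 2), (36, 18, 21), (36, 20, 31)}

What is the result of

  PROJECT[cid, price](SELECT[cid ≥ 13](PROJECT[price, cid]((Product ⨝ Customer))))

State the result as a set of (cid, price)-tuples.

Product ⋈ Customer (natural join on pid): {(11, 39, 1, 38), (11, 39, 29, 32), (11, 8, 1, 38), (11, 8, 29, 32), (17, 6, 21, 11), (17, 6, 30, 26), (17, 6, 9, 33), (29, 15, 10, 9), (29, 15, 33, 2), (29, 8, 10, 9), (29, 8, 33, 2), (36, 36, 18, 21), (36, 36, 20, 31)}
Keep only column(s) price, cid (4 duplicate(s) eliminated): {(11, 21), (2, 33), (21, 18), (26, 30), (31, 20), (32, 29), (33, 9), (38, 1), (9, 10)}
Filtering on cid ≥ 13 leaves {(11, 21), (2, 33), (21, 18), (26, 30), (31, 20), (32, 29)}.
Keep only column(s) cid, price: {(18, 21), (20, 31), (21, 11), (29, 32), (30, 26), (33, 2)}

{(18, 21), (20, 31), (21, 11), (29, 32), (30, 26), (33, 2)}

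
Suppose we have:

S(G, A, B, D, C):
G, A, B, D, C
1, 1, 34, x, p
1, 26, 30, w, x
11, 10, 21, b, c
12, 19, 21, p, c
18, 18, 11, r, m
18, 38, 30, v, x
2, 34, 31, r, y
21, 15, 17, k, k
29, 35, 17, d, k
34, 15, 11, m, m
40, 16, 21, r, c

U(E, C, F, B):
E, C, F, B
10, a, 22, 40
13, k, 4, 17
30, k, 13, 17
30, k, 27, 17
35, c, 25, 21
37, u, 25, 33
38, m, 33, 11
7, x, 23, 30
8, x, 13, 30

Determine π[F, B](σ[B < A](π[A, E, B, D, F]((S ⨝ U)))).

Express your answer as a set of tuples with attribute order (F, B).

{(13, 17), (13, 30), (23, 30), (27, 17), (33, 11), (4, 17)}

S ⋈ U (natural join on B, C): {(1, 26, 30, w, x, 7, 23), (1, 26, 30, w, x, 8, 13), (11, 10, 21, b, c, 35, 25), (12, 19, 21, p, c, 35, 25), (18, 18, 11, r, m, 38, 33), (18, 38, 30, v, x, 7, 23), (18, 38, 30, v, x, 8, 13), (21, 15, 17, k, k, 13, 4), (21, 15, 17, k, k, 30, 13), (21, 15, 17, k, k, 30, 27), (29, 35, 17, d, k, 13, 4), (29, 35, 17, d, k, 30, 13), (29, 35, 17, d, k, 30, 27), (34, 15, 11, m, m, 38, 33), (40, 16, 21, r, c, 35, 25)}
π[A, E, B, D, F]: project onto (A, E, B, D, F) → {(10, 35, 21, b, 25), (15, 13, 17, k, 4), (15, 30, 17, k, 13), (15, 30, 17, k, 27), (15, 38, 11, m, 33), (16, 35, 21, r, 25), (18, 38, 11, r, 33), (19, 35, 21, p, 25), (26, 7, 30, w, 23), (26, 8, 30, w, 13), (35, 13, 17, d, 4), (35, 30, 17, d, 13), (35, 30, 17, d, 27), (38, 7, 30, v, 23), (38, 8, 30, v, 13)}
Selection B < A: {(15, 38, 11, m, 33), (18, 38, 11, r, 33), (35, 13, 17, d, 4), (35, 30, 17, d, 13), (35, 30, 17, d, 27), (38, 7, 30, v, 23), (38, 8, 30, v, 13)}
π[F, B]: project onto (F, B) (1 duplicate(s) eliminated) → {(13, 17), (13, 30), (23, 30), (27, 17), (33, 11), (4, 17)}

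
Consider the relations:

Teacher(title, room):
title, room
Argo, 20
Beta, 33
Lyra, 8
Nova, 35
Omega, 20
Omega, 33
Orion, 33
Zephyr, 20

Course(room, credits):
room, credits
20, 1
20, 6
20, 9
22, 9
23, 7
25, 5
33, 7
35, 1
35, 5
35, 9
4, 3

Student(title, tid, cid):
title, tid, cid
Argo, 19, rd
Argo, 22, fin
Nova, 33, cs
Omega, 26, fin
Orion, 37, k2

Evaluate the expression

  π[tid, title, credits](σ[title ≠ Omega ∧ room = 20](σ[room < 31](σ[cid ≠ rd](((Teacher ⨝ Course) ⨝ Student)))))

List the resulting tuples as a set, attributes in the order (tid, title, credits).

Teacher ⋈ Course (natural join on room): {(Argo, 20, 1), (Argo, 20, 6), (Argo, 20, 9), (Beta, 33, 7), (Nova, 35, 1), (Nova, 35, 5), (Nova, 35, 9), (Omega, 20, 1), (Omega, 20, 6), (Omega, 20, 9), (Omega, 33, 7), (Orion, 33, 7), (Zephyr, 20, 1), (Zephyr, 20, 6), (Zephyr, 20, 9)}
(Teacher ⨝ Course) ⋈ Student (natural join on title): {(Argo, 20, 1, 19, rd), (Argo, 20, 1, 22, fin), (Argo, 20, 6, 19, rd), (Argo, 20, 6, 22, fin), (Argo, 20, 9, 19, rd), (Argo, 20, 9, 22, fin), (Nova, 35, 1, 33, cs), (Nova, 35, 5, 33, cs), (Nova, 35, 9, 33, cs), (Omega, 20, 1, 26, fin), (Omega, 20, 6, 26, fin), (Omega, 20, 9, 26, fin), (Omega, 33, 7, 26, fin), (Orion, 33, 7, 37, k2)}
Filtering on cid ≠ rd leaves {(Argo, 20, 1, 22, fin), (Argo, 20, 6, 22, fin), (Argo, 20, 9, 22, fin), (Nova, 35, 1, 33, cs), (Nova, 35, 5, 33, cs), (Nova, 35, 9, 33, cs), (Omega, 20, 1, 26, fin), (Omega, 20, 6, 26, fin), (Omega, 20, 9, 26, fin), (Omega, 33, 7, 26, fin), (Orion, 33, 7, 37, k2)}.
Filtering on room < 31 leaves {(Argo, 20, 1, 22, fin), (Argo, 20, 6, 22, fin), (Argo, 20, 9, 22, fin), (Omega, 20, 1, 26, fin), (Omega, 20, 6, 26, fin), (Omega, 20, 9, 26, fin)}.
Filtering on title ≠ Omega ∧ room = 20 leaves {(Argo, 20, 1, 22, fin), (Argo, 20, 6, 22, fin), (Argo, 20, 9, 22, fin)}.
π_{tid, title, credits} gives {(22, Argo, 1), (22, Argo, 6), (22, Argo, 9)}.

{(22, Argo, 1), (22, Argo, 6), (22, Argo, 9)}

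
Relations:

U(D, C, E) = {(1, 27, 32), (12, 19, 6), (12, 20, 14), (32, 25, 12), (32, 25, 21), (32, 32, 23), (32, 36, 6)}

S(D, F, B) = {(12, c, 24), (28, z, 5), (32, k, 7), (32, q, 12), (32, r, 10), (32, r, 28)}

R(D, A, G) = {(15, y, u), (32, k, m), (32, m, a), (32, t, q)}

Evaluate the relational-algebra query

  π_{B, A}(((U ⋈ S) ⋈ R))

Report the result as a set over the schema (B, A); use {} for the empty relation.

Joining U and S on D yields {(12, 19, 6, c, 24), (12, 20, 14, c, 24), (32, 25, 12, k, 7), (32, 25, 12, q, 12), (32, 25, 12, r, 10), (32, 25, 12, r, 28), (32, 25, 21, k, 7), (32, 25, 21, q, 12), (32, 25, 21, r, 10), (32, 25, 21, r, 28), (32, 32, 23, k, 7), (32, 32, 23, q, 12), (32, 32, 23, r, 10), (32, 32, 23, r, 28), (32, 36, 6, k, 7), (32, 36, 6, q, 12), (32, 36, 6, r, 10), (32, 36, 6, r, 28)}.
Joining (U ⋈ S) and R on D yields {(32, 25, 12, k, 7, k, m), (32, 25, 12, k, 7, m, a), (32, 25, 12, k, 7, t, q), (32, 25, 12, q, 12, k, m), (32, 25, 12, q, 12, m, a), (32, 25, 12, q, 12, t, q), (32, 25, 12, r, 10, k, m), (32, 25, 12, r, 10, m, a), (32, 25, 12, r, 10, t, q), (32, 25, 12, r, 28, k, m), (32, 25, 12, r, 28, m, a), (32, 25, 12, r, 28, t, q), (32, 25, 21, k, 7, k, m), (32, 25, 21, k, 7, m, a), (32, 25, 21, k, 7, t, q), (32, 25, 21, q, 12, k, m), (32, 25, 21, q, 12, m, a), (32, 25, 21, q, 12, t, q), (32, 25, 21, r, 10, k, m), (32, 25, 21, r, 10, m, a), (32, 25, 21, r, 10, t, q), (32, 25, 21, r, 28, k, m), (32, 25, 21, r, 28, m, a), (32, 25, 21, r, 28, t, q), (32, 32, 23, k, 7, k, m), (32, 32, 23, k, 7, m, a), (32, 32, 23, k, 7, t, q), (32, 32, 23, q, 12, k, m), (32, 32, 23, q, 12, m, a), (32, 32, 23, q, 12, t, q), (32, 32, 23, r, 10, k, m), (32, 32, 23, r, 10, m, a), (32, 32, 23, r, 10, t, q), (32, 32, 23, r, 28, k, m), (32, 32, 23, r, 28, m, a), (32, 32, 23, r, 28, t, q), (32, 36, 6, k, 7, k, m), (32, 36, 6, k, 7, m, a), (32, 36, 6, k, 7, t, q), (32, 36, 6, q, 12, k, m), (32, 36, 6, q, 12, m, a), (32, 36, 6, q, 12, t, q), (32, 36, 6, r, 10, k, m), (32, 36, 6, r, 10, m, a), (32, 36, 6, r, 10, t, q), (32, 36, 6, r, 28, k, m), (32, 36, 6, r, 28, m, a), (32, 36, 6, r, 28, t, q)}.
π[B, A]: project onto (B, A) (36 duplicate(s) eliminated) → {(10, k), (10, m), (10, t), (12, k), (12, m), (12, t), (28, k), (28, m), (28, t), (7, k), (7, m), (7, t)}

{(10, k), (10, m), (10, t), (12, k), (12, m), (12, t), (28, k), (28, m), (28, t), (7, k), (7, m), (7, t)}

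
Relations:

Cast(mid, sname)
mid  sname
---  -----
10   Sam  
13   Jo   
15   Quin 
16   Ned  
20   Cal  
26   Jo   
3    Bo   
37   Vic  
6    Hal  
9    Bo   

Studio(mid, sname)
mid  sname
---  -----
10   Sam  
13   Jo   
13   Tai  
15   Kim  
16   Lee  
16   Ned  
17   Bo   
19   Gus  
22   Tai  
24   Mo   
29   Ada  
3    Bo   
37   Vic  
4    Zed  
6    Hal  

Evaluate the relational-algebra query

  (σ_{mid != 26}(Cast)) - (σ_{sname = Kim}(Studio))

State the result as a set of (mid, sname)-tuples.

σ[mid != 26]: keep tuples satisfying mid != 26 → {(10, Sam), (13, Jo), (15, Quin), (16, Ned), (20, Cal), (3, Bo), (37, Vic), (6, Hal), (9, Bo)}
σ[sname = Kim]: keep tuples satisfying sname = Kim → {(15, Kim)}
Set difference of the two operands is {(10, Sam), (13, Jo), (15, Quin), (16, Ned), (20, Cal), (3, Bo), (37, Vic), (6, Hal), (9, Bo)}.

{(10, Sam), (13, Jo), (15, Quin), (16, Ned), (20, Cal), (3, Bo), (37, Vic), (6, Hal), (9, Bo)}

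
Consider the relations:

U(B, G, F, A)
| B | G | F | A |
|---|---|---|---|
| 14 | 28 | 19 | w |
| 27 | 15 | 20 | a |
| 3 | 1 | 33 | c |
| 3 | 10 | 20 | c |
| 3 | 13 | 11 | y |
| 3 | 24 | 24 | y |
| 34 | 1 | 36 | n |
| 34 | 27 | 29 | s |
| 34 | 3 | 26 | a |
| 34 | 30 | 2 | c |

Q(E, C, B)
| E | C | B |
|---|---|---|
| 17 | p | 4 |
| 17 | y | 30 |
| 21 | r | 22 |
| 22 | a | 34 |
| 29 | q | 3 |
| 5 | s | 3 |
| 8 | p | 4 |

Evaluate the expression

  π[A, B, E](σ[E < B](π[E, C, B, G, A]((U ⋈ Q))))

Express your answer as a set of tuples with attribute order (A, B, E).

{(a, 34, 22), (c, 34, 22), (n, 34, 22), (s, 34, 22)}

Natural join on B: {(3, 1, 33, c, 29, q), (3, 1, 33, c, 5, s), (3, 10, 20, c, 29, q), (3, 10, 20, c, 5, s), (3, 13, 11, y, 29, q), (3, 13, 11, y, 5, s), (3, 24, 24, y, 29, q), (3, 24, 24, y, 5, s), (34, 1, 36, n, 22, a), (34, 27, 29, s, 22, a), (34, 3, 26, a, 22, a), (34, 30, 2, c, 22, a)}
π_{E, C, B, G, A} gives {(22, a, 34, 1, n), (22, a, 34, 27, s), (22, a, 34, 3, a), (22, a, 34, 30, c), (29, q, 3, 1, c), (29, q, 3, 10, c), (29, q, 3, 13, y), (29, q, 3, 24, y), (5, s, 3, 1, c), (5, s, 3, 10, c), (5, s, 3, 13, y), (5, s, 3, 24, y)}.
Selection E < B: {(22, a, 34, 1, n), (22, a, 34, 27, s), (22, a, 34, 3, a), (22, a, 34, 30, c)}
π_{A, B, E} gives {(a, 34, 22), (c, 34, 22), (n, 34, 22), (s, 34, 22)}.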